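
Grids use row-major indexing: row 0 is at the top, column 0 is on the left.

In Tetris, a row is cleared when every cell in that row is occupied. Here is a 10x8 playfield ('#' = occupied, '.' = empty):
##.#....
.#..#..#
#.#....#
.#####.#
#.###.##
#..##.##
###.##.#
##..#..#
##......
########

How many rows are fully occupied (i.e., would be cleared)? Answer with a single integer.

Answer: 1

Derivation:
Check each row:
  row 0: 5 empty cells -> not full
  row 1: 5 empty cells -> not full
  row 2: 5 empty cells -> not full
  row 3: 2 empty cells -> not full
  row 4: 2 empty cells -> not full
  row 5: 3 empty cells -> not full
  row 6: 2 empty cells -> not full
  row 7: 4 empty cells -> not full
  row 8: 6 empty cells -> not full
  row 9: 0 empty cells -> FULL (clear)
Total rows cleared: 1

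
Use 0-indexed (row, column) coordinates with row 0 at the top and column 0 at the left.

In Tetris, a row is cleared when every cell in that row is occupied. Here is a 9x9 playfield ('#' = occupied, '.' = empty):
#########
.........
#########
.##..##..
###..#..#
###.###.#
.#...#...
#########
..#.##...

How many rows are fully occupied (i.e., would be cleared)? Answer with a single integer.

Check each row:
  row 0: 0 empty cells -> FULL (clear)
  row 1: 9 empty cells -> not full
  row 2: 0 empty cells -> FULL (clear)
  row 3: 5 empty cells -> not full
  row 4: 4 empty cells -> not full
  row 5: 2 empty cells -> not full
  row 6: 7 empty cells -> not full
  row 7: 0 empty cells -> FULL (clear)
  row 8: 6 empty cells -> not full
Total rows cleared: 3

Answer: 3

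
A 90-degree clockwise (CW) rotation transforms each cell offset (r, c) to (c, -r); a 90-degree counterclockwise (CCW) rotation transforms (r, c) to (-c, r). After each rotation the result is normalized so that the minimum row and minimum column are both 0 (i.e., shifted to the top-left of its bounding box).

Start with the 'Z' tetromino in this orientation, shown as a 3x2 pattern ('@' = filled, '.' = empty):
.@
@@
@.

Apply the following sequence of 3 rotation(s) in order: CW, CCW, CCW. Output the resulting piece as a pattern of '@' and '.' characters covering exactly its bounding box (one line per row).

Answer: @@.
.@@

Derivation:
Start:
.@
@@
@.
After rotation 1 (CW):
@@.
.@@
After rotation 2 (CCW):
.@
@@
@.
After rotation 3 (CCW):
@@.
.@@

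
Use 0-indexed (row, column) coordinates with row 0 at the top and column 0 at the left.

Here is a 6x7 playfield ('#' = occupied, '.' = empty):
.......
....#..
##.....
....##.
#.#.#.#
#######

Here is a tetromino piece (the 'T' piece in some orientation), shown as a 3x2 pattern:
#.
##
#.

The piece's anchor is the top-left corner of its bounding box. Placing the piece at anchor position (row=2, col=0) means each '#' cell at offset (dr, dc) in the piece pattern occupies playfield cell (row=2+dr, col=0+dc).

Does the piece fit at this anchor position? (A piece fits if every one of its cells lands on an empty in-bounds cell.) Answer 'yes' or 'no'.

Check each piece cell at anchor (2, 0):
  offset (0,0) -> (2,0): occupied ('#') -> FAIL
  offset (1,0) -> (3,0): empty -> OK
  offset (1,1) -> (3,1): empty -> OK
  offset (2,0) -> (4,0): occupied ('#') -> FAIL
All cells valid: no

Answer: no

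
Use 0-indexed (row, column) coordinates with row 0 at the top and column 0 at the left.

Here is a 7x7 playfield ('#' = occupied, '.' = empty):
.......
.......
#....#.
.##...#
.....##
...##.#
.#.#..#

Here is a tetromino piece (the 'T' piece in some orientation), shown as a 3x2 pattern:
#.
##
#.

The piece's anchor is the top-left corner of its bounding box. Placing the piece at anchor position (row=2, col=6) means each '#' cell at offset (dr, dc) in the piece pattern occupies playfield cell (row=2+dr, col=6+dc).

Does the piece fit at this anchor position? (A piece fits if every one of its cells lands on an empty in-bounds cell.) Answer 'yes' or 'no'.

Answer: no

Derivation:
Check each piece cell at anchor (2, 6):
  offset (0,0) -> (2,6): empty -> OK
  offset (1,0) -> (3,6): occupied ('#') -> FAIL
  offset (1,1) -> (3,7): out of bounds -> FAIL
  offset (2,0) -> (4,6): occupied ('#') -> FAIL
All cells valid: no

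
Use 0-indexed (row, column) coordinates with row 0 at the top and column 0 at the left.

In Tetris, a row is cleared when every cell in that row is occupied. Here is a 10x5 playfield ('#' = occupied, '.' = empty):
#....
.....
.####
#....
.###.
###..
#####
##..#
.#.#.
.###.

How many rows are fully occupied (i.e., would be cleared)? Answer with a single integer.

Check each row:
  row 0: 4 empty cells -> not full
  row 1: 5 empty cells -> not full
  row 2: 1 empty cell -> not full
  row 3: 4 empty cells -> not full
  row 4: 2 empty cells -> not full
  row 5: 2 empty cells -> not full
  row 6: 0 empty cells -> FULL (clear)
  row 7: 2 empty cells -> not full
  row 8: 3 empty cells -> not full
  row 9: 2 empty cells -> not full
Total rows cleared: 1

Answer: 1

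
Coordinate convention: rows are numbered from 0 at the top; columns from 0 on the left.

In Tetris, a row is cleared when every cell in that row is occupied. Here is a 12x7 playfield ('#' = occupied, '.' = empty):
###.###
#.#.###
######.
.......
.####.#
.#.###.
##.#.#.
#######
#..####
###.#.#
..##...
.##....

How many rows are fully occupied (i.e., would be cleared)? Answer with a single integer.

Check each row:
  row 0: 1 empty cell -> not full
  row 1: 2 empty cells -> not full
  row 2: 1 empty cell -> not full
  row 3: 7 empty cells -> not full
  row 4: 2 empty cells -> not full
  row 5: 3 empty cells -> not full
  row 6: 3 empty cells -> not full
  row 7: 0 empty cells -> FULL (clear)
  row 8: 2 empty cells -> not full
  row 9: 2 empty cells -> not full
  row 10: 5 empty cells -> not full
  row 11: 5 empty cells -> not full
Total rows cleared: 1

Answer: 1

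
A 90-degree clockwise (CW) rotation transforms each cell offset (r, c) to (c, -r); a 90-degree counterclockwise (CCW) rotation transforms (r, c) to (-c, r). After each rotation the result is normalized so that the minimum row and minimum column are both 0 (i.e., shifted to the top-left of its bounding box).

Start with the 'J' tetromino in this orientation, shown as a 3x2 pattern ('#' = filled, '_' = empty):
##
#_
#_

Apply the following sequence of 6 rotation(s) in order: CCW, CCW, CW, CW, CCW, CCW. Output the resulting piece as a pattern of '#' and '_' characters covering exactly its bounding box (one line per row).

Start:
##
#_
#_
After rotation 1 (CCW):
#__
###
After rotation 2 (CCW):
_#
_#
##
After rotation 3 (CW):
#__
###
After rotation 4 (CW):
##
#_
#_
After rotation 5 (CCW):
#__
###
After rotation 6 (CCW):
_#
_#
##

Answer: _#
_#
##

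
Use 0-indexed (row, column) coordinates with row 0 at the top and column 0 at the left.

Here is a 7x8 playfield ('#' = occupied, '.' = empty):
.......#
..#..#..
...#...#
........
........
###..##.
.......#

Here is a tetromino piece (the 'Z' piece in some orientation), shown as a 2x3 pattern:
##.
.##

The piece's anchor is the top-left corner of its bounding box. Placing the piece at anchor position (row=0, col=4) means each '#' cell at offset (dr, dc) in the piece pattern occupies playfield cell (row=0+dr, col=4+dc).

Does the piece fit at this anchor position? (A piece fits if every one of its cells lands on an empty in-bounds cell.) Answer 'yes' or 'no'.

Answer: no

Derivation:
Check each piece cell at anchor (0, 4):
  offset (0,0) -> (0,4): empty -> OK
  offset (0,1) -> (0,5): empty -> OK
  offset (1,1) -> (1,5): occupied ('#') -> FAIL
  offset (1,2) -> (1,6): empty -> OK
All cells valid: no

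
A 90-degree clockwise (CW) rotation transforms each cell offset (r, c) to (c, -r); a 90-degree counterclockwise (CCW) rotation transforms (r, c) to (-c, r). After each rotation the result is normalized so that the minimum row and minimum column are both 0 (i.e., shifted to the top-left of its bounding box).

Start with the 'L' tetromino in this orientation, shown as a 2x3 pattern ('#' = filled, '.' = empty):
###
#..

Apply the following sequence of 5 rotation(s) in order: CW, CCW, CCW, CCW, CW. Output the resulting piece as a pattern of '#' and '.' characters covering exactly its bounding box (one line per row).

Start:
###
#..
After rotation 1 (CW):
##
.#
.#
After rotation 2 (CCW):
###
#..
After rotation 3 (CCW):
#.
#.
##
After rotation 4 (CCW):
..#
###
After rotation 5 (CW):
#.
#.
##

Answer: #.
#.
##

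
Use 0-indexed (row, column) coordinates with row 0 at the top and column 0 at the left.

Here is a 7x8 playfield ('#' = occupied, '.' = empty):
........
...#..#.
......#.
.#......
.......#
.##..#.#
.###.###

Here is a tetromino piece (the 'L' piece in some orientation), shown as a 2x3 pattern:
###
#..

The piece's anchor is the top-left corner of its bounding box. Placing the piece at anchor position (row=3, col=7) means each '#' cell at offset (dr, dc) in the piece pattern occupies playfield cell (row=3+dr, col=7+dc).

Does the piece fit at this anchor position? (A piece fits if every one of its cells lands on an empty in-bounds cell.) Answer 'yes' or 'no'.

Check each piece cell at anchor (3, 7):
  offset (0,0) -> (3,7): empty -> OK
  offset (0,1) -> (3,8): out of bounds -> FAIL
  offset (0,2) -> (3,9): out of bounds -> FAIL
  offset (1,0) -> (4,7): occupied ('#') -> FAIL
All cells valid: no

Answer: no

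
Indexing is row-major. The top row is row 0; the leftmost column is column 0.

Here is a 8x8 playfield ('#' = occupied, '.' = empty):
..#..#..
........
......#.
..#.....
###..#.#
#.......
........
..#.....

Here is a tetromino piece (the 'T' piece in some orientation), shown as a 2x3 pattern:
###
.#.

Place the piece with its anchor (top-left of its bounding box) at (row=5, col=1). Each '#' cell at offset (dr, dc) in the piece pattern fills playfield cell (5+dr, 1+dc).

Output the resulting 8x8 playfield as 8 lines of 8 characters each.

Answer: ..#..#..
........
......#.
..#.....
###..#.#
####....
..#.....
..#.....

Derivation:
Fill (5+0,1+0) = (5,1)
Fill (5+0,1+1) = (5,2)
Fill (5+0,1+2) = (5,3)
Fill (5+1,1+1) = (6,2)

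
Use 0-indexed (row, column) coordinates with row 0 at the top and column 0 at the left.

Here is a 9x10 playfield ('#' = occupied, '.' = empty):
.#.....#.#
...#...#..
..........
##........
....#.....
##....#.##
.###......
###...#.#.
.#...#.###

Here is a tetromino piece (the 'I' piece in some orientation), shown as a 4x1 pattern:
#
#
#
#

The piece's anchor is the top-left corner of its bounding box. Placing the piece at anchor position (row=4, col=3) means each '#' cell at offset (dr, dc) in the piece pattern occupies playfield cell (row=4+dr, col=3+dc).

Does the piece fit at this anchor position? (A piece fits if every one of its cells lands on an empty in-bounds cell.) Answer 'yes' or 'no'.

Answer: no

Derivation:
Check each piece cell at anchor (4, 3):
  offset (0,0) -> (4,3): empty -> OK
  offset (1,0) -> (5,3): empty -> OK
  offset (2,0) -> (6,3): occupied ('#') -> FAIL
  offset (3,0) -> (7,3): empty -> OK
All cells valid: no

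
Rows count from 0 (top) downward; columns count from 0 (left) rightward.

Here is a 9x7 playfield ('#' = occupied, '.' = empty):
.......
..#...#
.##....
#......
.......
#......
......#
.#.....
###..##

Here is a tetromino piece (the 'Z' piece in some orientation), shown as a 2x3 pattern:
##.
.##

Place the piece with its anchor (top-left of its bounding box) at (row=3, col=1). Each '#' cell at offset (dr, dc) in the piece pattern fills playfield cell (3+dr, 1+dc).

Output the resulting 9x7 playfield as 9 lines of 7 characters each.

Answer: .......
..#...#
.##....
###....
..##...
#......
......#
.#.....
###..##

Derivation:
Fill (3+0,1+0) = (3,1)
Fill (3+0,1+1) = (3,2)
Fill (3+1,1+1) = (4,2)
Fill (3+1,1+2) = (4,3)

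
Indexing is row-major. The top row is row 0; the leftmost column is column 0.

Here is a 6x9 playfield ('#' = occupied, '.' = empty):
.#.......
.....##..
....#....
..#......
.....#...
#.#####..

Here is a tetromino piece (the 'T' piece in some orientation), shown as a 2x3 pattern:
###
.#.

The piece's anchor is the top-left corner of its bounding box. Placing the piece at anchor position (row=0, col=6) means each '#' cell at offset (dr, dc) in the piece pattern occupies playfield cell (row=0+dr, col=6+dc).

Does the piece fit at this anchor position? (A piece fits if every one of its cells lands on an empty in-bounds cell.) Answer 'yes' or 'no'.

Answer: yes

Derivation:
Check each piece cell at anchor (0, 6):
  offset (0,0) -> (0,6): empty -> OK
  offset (0,1) -> (0,7): empty -> OK
  offset (0,2) -> (0,8): empty -> OK
  offset (1,1) -> (1,7): empty -> OK
All cells valid: yes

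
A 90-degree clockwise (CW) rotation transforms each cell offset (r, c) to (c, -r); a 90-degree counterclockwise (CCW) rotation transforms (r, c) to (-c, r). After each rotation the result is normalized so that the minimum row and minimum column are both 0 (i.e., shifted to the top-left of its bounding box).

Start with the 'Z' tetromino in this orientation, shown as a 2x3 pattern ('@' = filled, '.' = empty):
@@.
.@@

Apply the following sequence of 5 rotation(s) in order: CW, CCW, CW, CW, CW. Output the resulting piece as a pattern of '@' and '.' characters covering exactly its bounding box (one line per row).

Answer: .@
@@
@.

Derivation:
Start:
@@.
.@@
After rotation 1 (CW):
.@
@@
@.
After rotation 2 (CCW):
@@.
.@@
After rotation 3 (CW):
.@
@@
@.
After rotation 4 (CW):
@@.
.@@
After rotation 5 (CW):
.@
@@
@.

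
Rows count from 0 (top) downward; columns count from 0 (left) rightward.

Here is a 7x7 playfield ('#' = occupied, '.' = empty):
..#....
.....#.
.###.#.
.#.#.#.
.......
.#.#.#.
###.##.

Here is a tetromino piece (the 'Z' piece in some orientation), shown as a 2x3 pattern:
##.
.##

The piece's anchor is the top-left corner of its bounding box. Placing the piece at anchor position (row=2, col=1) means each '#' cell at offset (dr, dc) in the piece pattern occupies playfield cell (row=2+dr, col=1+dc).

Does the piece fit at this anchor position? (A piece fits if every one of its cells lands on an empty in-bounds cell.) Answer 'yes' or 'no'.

Check each piece cell at anchor (2, 1):
  offset (0,0) -> (2,1): occupied ('#') -> FAIL
  offset (0,1) -> (2,2): occupied ('#') -> FAIL
  offset (1,1) -> (3,2): empty -> OK
  offset (1,2) -> (3,3): occupied ('#') -> FAIL
All cells valid: no

Answer: no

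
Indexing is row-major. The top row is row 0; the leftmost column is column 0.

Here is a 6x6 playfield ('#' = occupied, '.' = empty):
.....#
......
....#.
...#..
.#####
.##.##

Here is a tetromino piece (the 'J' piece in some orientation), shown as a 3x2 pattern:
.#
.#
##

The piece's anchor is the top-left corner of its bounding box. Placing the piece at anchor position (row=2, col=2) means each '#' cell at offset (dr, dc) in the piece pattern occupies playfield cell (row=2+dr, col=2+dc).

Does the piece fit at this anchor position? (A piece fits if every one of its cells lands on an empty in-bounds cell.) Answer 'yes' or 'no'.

Answer: no

Derivation:
Check each piece cell at anchor (2, 2):
  offset (0,1) -> (2,3): empty -> OK
  offset (1,1) -> (3,3): occupied ('#') -> FAIL
  offset (2,0) -> (4,2): occupied ('#') -> FAIL
  offset (2,1) -> (4,3): occupied ('#') -> FAIL
All cells valid: no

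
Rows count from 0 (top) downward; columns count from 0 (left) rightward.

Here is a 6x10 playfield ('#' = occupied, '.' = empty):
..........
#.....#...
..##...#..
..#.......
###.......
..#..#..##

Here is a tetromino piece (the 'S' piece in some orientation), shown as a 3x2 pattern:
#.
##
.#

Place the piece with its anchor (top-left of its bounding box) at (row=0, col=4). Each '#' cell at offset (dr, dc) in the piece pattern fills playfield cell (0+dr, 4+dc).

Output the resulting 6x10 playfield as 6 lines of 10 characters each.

Fill (0+0,4+0) = (0,4)
Fill (0+1,4+0) = (1,4)
Fill (0+1,4+1) = (1,5)
Fill (0+2,4+1) = (2,5)

Answer: ....#.....
#...###...
..##.#.#..
..#.......
###.......
..#..#..##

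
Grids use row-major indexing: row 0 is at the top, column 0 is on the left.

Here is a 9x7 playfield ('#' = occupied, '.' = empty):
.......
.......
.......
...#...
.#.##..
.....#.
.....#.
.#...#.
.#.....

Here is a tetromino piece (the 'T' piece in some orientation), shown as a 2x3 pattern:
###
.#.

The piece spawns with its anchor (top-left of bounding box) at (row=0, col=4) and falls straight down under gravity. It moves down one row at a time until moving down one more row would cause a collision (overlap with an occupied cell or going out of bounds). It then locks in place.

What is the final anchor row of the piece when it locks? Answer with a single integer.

Answer: 3

Derivation:
Spawn at (row=0, col=4). Try each row:
  row 0: fits
  row 1: fits
  row 2: fits
  row 3: fits
  row 4: blocked -> lock at row 3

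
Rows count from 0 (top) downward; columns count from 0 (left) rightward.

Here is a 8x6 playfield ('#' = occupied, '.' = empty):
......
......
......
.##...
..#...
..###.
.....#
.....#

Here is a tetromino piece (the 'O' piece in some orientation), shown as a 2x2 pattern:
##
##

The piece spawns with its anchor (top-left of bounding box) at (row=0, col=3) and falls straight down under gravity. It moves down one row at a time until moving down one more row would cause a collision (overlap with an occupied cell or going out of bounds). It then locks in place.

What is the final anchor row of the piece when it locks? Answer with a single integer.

Spawn at (row=0, col=3). Try each row:
  row 0: fits
  row 1: fits
  row 2: fits
  row 3: fits
  row 4: blocked -> lock at row 3

Answer: 3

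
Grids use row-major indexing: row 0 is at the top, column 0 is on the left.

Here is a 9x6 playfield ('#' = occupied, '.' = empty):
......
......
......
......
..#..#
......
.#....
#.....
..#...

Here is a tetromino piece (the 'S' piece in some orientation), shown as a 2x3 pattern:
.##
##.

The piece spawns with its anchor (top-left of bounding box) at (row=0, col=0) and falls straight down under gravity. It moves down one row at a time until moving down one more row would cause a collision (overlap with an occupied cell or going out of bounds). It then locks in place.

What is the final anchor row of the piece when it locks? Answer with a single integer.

Answer: 3

Derivation:
Spawn at (row=0, col=0). Try each row:
  row 0: fits
  row 1: fits
  row 2: fits
  row 3: fits
  row 4: blocked -> lock at row 3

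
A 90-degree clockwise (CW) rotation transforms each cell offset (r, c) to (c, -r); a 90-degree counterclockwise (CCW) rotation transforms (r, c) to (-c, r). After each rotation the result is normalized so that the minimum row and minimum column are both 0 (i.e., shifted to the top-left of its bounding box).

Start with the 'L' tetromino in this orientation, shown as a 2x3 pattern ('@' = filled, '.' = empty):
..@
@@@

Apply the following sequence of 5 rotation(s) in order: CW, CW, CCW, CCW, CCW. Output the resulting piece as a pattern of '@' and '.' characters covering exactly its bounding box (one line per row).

Answer: @@
.@
.@

Derivation:
Start:
..@
@@@
After rotation 1 (CW):
@.
@.
@@
After rotation 2 (CW):
@@@
@..
After rotation 3 (CCW):
@.
@.
@@
After rotation 4 (CCW):
..@
@@@
After rotation 5 (CCW):
@@
.@
.@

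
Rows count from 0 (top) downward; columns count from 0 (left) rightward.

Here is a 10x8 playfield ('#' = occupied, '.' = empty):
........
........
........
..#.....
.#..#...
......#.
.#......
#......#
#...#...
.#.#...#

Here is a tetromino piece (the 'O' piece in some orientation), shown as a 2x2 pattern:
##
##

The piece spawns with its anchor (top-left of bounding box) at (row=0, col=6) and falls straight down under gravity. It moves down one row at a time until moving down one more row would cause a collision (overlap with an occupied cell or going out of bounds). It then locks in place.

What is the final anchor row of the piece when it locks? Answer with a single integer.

Answer: 3

Derivation:
Spawn at (row=0, col=6). Try each row:
  row 0: fits
  row 1: fits
  row 2: fits
  row 3: fits
  row 4: blocked -> lock at row 3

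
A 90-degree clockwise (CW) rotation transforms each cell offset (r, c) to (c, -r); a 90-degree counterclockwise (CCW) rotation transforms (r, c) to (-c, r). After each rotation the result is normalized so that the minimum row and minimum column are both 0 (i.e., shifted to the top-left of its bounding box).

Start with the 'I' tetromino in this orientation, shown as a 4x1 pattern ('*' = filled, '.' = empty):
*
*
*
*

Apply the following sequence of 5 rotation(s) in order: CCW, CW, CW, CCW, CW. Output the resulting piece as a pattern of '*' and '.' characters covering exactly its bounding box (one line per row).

Start:
*
*
*
*
After rotation 1 (CCW):
****
After rotation 2 (CW):
*
*
*
*
After rotation 3 (CW):
****
After rotation 4 (CCW):
*
*
*
*
After rotation 5 (CW):
****

Answer: ****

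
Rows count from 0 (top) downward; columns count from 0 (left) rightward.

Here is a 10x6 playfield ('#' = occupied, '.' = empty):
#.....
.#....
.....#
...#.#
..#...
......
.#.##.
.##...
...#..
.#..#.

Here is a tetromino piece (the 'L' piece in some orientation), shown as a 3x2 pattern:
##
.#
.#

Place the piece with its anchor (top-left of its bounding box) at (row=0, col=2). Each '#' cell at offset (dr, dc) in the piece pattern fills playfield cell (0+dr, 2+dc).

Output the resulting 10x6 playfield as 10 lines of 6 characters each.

Answer: #.##..
.#.#..
...#.#
...#.#
..#...
......
.#.##.
.##...
...#..
.#..#.

Derivation:
Fill (0+0,2+0) = (0,2)
Fill (0+0,2+1) = (0,3)
Fill (0+1,2+1) = (1,3)
Fill (0+2,2+1) = (2,3)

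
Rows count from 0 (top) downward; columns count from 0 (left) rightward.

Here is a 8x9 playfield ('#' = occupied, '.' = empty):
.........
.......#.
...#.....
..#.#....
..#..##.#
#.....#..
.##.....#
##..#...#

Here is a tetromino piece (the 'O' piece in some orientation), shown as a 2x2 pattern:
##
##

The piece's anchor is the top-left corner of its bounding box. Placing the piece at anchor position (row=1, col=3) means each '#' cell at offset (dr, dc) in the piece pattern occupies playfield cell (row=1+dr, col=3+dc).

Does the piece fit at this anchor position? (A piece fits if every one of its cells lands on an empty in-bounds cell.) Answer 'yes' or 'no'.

Check each piece cell at anchor (1, 3):
  offset (0,0) -> (1,3): empty -> OK
  offset (0,1) -> (1,4): empty -> OK
  offset (1,0) -> (2,3): occupied ('#') -> FAIL
  offset (1,1) -> (2,4): empty -> OK
All cells valid: no

Answer: no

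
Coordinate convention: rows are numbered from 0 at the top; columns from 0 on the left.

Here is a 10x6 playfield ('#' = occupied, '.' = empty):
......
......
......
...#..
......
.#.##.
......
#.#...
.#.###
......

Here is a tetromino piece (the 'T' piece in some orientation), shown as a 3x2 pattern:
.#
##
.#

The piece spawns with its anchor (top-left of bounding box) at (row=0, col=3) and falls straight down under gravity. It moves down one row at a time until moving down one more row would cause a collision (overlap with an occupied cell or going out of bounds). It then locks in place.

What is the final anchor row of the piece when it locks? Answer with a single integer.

Spawn at (row=0, col=3). Try each row:
  row 0: fits
  row 1: fits
  row 2: blocked -> lock at row 1

Answer: 1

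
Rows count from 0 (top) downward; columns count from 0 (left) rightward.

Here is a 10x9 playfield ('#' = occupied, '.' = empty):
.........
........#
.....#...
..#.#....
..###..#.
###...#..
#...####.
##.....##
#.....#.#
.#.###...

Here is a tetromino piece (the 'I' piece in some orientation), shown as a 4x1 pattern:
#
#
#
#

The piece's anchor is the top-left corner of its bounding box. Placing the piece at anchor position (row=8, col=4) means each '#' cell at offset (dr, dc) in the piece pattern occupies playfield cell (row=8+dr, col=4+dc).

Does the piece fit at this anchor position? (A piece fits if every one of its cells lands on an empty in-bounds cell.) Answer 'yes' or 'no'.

Check each piece cell at anchor (8, 4):
  offset (0,0) -> (8,4): empty -> OK
  offset (1,0) -> (9,4): occupied ('#') -> FAIL
  offset (2,0) -> (10,4): out of bounds -> FAIL
  offset (3,0) -> (11,4): out of bounds -> FAIL
All cells valid: no

Answer: no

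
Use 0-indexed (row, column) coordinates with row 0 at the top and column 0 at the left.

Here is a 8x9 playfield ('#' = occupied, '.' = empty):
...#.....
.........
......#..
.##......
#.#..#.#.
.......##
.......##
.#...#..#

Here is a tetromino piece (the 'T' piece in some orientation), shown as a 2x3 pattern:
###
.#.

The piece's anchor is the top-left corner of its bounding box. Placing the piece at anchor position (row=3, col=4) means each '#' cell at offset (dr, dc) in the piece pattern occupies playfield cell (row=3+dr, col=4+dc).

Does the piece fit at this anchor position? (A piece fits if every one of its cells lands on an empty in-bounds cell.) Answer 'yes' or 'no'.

Check each piece cell at anchor (3, 4):
  offset (0,0) -> (3,4): empty -> OK
  offset (0,1) -> (3,5): empty -> OK
  offset (0,2) -> (3,6): empty -> OK
  offset (1,1) -> (4,5): occupied ('#') -> FAIL
All cells valid: no

Answer: no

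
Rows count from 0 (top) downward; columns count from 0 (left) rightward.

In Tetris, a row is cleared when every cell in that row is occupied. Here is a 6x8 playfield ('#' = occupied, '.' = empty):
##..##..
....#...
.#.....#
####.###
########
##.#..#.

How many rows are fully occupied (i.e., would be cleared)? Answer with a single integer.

Check each row:
  row 0: 4 empty cells -> not full
  row 1: 7 empty cells -> not full
  row 2: 6 empty cells -> not full
  row 3: 1 empty cell -> not full
  row 4: 0 empty cells -> FULL (clear)
  row 5: 4 empty cells -> not full
Total rows cleared: 1

Answer: 1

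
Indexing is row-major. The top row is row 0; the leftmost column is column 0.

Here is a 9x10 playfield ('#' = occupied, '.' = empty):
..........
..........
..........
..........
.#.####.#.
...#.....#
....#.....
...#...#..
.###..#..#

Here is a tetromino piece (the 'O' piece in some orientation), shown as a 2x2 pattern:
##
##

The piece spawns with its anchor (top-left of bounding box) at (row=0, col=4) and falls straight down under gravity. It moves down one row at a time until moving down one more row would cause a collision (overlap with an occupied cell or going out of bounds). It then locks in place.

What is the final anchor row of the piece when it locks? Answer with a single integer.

Spawn at (row=0, col=4). Try each row:
  row 0: fits
  row 1: fits
  row 2: fits
  row 3: blocked -> lock at row 2

Answer: 2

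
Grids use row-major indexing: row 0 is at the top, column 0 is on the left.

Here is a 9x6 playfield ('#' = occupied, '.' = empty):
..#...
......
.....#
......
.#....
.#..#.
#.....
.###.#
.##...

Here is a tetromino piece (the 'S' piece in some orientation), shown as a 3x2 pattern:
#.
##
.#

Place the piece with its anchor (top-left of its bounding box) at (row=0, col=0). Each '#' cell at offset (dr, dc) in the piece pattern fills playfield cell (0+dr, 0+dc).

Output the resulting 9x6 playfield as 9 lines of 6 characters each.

Fill (0+0,0+0) = (0,0)
Fill (0+1,0+0) = (1,0)
Fill (0+1,0+1) = (1,1)
Fill (0+2,0+1) = (2,1)

Answer: #.#...
##....
.#...#
......
.#....
.#..#.
#.....
.###.#
.##...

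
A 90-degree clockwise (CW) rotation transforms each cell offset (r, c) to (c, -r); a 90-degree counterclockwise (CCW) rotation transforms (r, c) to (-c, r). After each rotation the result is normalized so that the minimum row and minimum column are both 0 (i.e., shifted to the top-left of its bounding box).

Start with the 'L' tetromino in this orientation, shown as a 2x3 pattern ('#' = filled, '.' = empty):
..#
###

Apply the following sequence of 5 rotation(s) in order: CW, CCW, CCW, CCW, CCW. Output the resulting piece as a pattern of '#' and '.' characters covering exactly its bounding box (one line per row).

Start:
..#
###
After rotation 1 (CW):
#.
#.
##
After rotation 2 (CCW):
..#
###
After rotation 3 (CCW):
##
.#
.#
After rotation 4 (CCW):
###
#..
After rotation 5 (CCW):
#.
#.
##

Answer: #.
#.
##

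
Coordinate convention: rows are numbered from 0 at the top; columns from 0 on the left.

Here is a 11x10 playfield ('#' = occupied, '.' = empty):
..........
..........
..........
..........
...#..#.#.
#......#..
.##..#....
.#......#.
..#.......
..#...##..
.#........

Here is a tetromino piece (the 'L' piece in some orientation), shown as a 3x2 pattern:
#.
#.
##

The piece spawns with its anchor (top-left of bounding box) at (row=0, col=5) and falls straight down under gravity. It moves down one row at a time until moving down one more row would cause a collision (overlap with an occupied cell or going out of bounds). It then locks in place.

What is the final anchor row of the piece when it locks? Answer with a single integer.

Spawn at (row=0, col=5). Try each row:
  row 0: fits
  row 1: fits
  row 2: blocked -> lock at row 1

Answer: 1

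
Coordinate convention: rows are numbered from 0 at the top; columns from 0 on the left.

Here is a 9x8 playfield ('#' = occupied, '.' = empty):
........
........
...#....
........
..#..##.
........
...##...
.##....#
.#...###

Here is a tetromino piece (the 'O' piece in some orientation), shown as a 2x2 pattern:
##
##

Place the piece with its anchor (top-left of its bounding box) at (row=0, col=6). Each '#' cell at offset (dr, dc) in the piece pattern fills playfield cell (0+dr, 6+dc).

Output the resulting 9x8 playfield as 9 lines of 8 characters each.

Answer: ......##
......##
...#....
........
..#..##.
........
...##...
.##....#
.#...###

Derivation:
Fill (0+0,6+0) = (0,6)
Fill (0+0,6+1) = (0,7)
Fill (0+1,6+0) = (1,6)
Fill (0+1,6+1) = (1,7)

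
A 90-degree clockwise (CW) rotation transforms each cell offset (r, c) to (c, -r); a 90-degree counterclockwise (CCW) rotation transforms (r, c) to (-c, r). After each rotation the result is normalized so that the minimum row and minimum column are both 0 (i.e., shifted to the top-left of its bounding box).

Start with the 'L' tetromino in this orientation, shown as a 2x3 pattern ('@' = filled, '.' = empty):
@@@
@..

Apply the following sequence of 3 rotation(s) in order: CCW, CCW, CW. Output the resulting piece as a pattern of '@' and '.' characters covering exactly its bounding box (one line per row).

Answer: @.
@.
@@

Derivation:
Start:
@@@
@..
After rotation 1 (CCW):
@.
@.
@@
After rotation 2 (CCW):
..@
@@@
After rotation 3 (CW):
@.
@.
@@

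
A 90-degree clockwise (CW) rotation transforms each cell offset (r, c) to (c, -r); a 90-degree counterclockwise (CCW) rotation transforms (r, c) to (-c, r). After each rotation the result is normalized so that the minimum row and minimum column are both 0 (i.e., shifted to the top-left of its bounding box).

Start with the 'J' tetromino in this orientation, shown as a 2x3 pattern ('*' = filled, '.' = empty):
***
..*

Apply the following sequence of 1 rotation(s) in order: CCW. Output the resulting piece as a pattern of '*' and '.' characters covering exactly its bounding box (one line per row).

Answer: **
*.
*.

Derivation:
Start:
***
..*
After rotation 1 (CCW):
**
*.
*.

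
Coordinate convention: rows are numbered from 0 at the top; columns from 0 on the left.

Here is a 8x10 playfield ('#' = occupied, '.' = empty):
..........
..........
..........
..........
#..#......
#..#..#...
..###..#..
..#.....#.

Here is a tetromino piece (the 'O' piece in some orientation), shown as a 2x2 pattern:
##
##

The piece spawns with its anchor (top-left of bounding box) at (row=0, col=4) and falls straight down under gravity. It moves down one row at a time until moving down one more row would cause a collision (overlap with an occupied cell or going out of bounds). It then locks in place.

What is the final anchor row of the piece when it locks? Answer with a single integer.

Spawn at (row=0, col=4). Try each row:
  row 0: fits
  row 1: fits
  row 2: fits
  row 3: fits
  row 4: fits
  row 5: blocked -> lock at row 4

Answer: 4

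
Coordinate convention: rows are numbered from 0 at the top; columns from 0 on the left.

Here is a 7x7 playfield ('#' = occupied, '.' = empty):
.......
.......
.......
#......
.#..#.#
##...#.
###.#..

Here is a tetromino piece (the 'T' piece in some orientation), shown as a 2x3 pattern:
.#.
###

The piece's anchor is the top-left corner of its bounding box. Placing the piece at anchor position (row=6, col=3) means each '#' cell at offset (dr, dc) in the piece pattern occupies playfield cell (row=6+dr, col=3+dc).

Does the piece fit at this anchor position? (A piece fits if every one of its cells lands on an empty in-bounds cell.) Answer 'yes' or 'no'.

Answer: no

Derivation:
Check each piece cell at anchor (6, 3):
  offset (0,1) -> (6,4): occupied ('#') -> FAIL
  offset (1,0) -> (7,3): out of bounds -> FAIL
  offset (1,1) -> (7,4): out of bounds -> FAIL
  offset (1,2) -> (7,5): out of bounds -> FAIL
All cells valid: no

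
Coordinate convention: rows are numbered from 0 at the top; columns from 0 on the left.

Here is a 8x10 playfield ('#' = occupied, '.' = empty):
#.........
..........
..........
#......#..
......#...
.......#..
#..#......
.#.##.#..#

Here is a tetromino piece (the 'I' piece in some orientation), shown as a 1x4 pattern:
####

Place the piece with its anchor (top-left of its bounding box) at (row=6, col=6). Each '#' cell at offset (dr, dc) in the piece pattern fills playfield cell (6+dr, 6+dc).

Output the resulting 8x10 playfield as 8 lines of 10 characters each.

Answer: #.........
..........
..........
#......#..
......#...
.......#..
#..#..####
.#.##.#..#

Derivation:
Fill (6+0,6+0) = (6,6)
Fill (6+0,6+1) = (6,7)
Fill (6+0,6+2) = (6,8)
Fill (6+0,6+3) = (6,9)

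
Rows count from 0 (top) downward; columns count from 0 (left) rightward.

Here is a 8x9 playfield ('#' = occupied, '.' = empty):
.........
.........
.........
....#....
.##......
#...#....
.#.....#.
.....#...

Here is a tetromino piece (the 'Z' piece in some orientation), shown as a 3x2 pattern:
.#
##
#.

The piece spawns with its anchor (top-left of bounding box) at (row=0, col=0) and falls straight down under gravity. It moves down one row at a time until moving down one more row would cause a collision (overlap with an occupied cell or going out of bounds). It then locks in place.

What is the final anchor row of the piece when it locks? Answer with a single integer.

Spawn at (row=0, col=0). Try each row:
  row 0: fits
  row 1: fits
  row 2: fits
  row 3: blocked -> lock at row 2

Answer: 2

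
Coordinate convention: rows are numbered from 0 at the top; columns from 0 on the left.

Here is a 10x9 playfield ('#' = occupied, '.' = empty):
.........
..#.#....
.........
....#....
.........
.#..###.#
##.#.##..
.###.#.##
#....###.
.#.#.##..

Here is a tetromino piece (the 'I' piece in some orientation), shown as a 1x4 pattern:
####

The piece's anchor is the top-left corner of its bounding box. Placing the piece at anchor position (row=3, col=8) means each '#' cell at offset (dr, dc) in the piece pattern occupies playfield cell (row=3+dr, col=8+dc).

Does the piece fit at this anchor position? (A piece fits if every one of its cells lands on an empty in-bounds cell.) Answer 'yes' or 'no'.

Answer: no

Derivation:
Check each piece cell at anchor (3, 8):
  offset (0,0) -> (3,8): empty -> OK
  offset (0,1) -> (3,9): out of bounds -> FAIL
  offset (0,2) -> (3,10): out of bounds -> FAIL
  offset (0,3) -> (3,11): out of bounds -> FAIL
All cells valid: no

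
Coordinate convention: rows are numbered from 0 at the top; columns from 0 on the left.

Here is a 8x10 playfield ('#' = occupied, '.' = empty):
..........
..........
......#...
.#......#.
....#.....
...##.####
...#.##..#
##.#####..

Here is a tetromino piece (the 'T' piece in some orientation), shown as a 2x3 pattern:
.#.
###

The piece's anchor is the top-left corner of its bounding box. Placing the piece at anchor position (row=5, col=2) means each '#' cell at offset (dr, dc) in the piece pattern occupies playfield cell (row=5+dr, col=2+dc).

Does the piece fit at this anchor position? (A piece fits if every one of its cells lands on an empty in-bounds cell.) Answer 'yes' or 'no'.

Check each piece cell at anchor (5, 2):
  offset (0,1) -> (5,3): occupied ('#') -> FAIL
  offset (1,0) -> (6,2): empty -> OK
  offset (1,1) -> (6,3): occupied ('#') -> FAIL
  offset (1,2) -> (6,4): empty -> OK
All cells valid: no

Answer: no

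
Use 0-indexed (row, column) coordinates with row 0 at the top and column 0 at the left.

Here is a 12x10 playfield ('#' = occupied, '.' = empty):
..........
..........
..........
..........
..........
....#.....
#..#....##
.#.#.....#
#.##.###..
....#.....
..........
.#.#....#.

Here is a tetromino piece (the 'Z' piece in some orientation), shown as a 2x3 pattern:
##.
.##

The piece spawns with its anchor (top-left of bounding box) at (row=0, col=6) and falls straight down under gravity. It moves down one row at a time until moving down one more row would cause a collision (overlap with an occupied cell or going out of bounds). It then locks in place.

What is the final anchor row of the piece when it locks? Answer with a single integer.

Answer: 4

Derivation:
Spawn at (row=0, col=6). Try each row:
  row 0: fits
  row 1: fits
  row 2: fits
  row 3: fits
  row 4: fits
  row 5: blocked -> lock at row 4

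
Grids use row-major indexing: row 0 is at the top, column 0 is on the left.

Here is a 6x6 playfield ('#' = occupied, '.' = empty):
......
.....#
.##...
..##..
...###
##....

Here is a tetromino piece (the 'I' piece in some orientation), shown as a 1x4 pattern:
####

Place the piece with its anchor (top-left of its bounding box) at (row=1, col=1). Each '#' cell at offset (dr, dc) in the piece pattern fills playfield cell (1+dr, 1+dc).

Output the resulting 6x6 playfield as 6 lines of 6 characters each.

Fill (1+0,1+0) = (1,1)
Fill (1+0,1+1) = (1,2)
Fill (1+0,1+2) = (1,3)
Fill (1+0,1+3) = (1,4)

Answer: ......
.#####
.##...
..##..
...###
##....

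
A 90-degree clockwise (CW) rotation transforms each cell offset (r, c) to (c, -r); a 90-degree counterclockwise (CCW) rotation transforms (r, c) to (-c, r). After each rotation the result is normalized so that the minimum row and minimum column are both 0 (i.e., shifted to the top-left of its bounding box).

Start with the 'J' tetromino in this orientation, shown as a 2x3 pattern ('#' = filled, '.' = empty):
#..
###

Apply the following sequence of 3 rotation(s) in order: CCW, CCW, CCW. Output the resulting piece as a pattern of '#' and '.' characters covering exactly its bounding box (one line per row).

Start:
#..
###
After rotation 1 (CCW):
.#
.#
##
After rotation 2 (CCW):
###
..#
After rotation 3 (CCW):
##
#.
#.

Answer: ##
#.
#.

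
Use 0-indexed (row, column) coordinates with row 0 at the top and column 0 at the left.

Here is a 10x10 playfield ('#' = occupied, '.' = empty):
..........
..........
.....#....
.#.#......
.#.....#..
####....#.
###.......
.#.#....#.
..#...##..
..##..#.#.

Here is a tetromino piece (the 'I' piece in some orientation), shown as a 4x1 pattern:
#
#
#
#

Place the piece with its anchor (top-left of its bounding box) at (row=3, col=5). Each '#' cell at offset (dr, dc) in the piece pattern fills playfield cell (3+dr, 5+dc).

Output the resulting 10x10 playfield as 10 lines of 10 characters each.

Answer: ..........
..........
.....#....
.#.#.#....
.#...#.#..
####.#..#.
###..#....
.#.#....#.
..#...##..
..##..#.#.

Derivation:
Fill (3+0,5+0) = (3,5)
Fill (3+1,5+0) = (4,5)
Fill (3+2,5+0) = (5,5)
Fill (3+3,5+0) = (6,5)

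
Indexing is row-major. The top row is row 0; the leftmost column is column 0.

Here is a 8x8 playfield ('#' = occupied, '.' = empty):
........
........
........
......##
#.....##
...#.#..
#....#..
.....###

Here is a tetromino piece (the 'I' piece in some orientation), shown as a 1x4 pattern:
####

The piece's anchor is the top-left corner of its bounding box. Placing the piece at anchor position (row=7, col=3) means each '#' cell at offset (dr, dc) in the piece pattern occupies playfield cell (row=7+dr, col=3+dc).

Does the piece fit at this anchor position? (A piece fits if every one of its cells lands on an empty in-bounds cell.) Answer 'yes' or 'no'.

Check each piece cell at anchor (7, 3):
  offset (0,0) -> (7,3): empty -> OK
  offset (0,1) -> (7,4): empty -> OK
  offset (0,2) -> (7,5): occupied ('#') -> FAIL
  offset (0,3) -> (7,6): occupied ('#') -> FAIL
All cells valid: no

Answer: no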